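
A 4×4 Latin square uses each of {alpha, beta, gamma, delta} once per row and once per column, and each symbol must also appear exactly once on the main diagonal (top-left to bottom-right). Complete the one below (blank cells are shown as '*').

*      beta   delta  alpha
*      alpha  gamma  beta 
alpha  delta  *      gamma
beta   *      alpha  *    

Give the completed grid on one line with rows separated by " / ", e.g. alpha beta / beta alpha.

gamma beta delta alpha / delta alpha gamma beta / alpha delta beta gamma / beta gamma alpha delta

(r1,c1) = gamma
(r2,c1) = delta
(r3,c3) = beta
(r4,c2) = gamma
(r4,c4) = delta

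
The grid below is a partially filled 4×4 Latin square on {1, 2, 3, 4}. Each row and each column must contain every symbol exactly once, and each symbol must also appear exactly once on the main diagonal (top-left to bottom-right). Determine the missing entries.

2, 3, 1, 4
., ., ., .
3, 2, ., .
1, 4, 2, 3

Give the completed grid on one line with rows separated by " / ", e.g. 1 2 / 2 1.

(r2,c1) = 4
(r2,c2) = 1
(r2,c3) = 3
(r2,c4) = 2
(r3,c3) = 4
(r3,c4) = 1

2 3 1 4 / 4 1 3 2 / 3 2 4 1 / 1 4 2 3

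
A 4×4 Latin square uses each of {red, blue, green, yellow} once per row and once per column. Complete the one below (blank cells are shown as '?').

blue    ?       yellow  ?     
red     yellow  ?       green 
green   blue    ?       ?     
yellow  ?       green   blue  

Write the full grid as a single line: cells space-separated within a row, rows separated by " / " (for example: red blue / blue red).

(r1,c4) = red
(r2,c3) = blue
(r3,c3) = red
(r3,c4) = yellow
(r4,c2) = red
(r1,c2) = green

blue green yellow red / red yellow blue green / green blue red yellow / yellow red green blue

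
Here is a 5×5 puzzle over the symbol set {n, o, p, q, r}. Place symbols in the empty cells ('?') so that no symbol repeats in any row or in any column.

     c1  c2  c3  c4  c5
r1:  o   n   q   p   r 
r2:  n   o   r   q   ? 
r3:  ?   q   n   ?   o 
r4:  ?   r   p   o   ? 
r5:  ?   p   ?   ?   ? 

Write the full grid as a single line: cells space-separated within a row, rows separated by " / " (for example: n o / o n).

row 2 has {n,o,q,r}; column 5 has {o,r} — only p is left for (r2,c5).
row 3 has {n,o,q}; column 4 has {o,p,q} — only r is left for (r3,c4).
row 4 has {o,p,r}; column 1 has {n,o} — only q is left for (r4,c1).
row 4 has {o,p,q,r}; column 5 has {o,p,r} — only n is left for (r4,c5).
row 5 has {p}; column 1 has {n,o,q} — only r is left for (r5,c1).
row 5 has {p,r}; column 3 has {n,p,q,r} — only o is left for (r5,c3).
row 5 has {o,p,r}; column 4 has {o,p,q,r} — only n is left for (r5,c4).
row 5 has {n,o,p,r}; column 5 has {n,o,p,r} — only q is left for (r5,c5).
row 3 has {n,o,q,r}; column 1 has {n,o,q,r} — only p is left for (r3,c1).

o n q p r / n o r q p / p q n r o / q r p o n / r p o n q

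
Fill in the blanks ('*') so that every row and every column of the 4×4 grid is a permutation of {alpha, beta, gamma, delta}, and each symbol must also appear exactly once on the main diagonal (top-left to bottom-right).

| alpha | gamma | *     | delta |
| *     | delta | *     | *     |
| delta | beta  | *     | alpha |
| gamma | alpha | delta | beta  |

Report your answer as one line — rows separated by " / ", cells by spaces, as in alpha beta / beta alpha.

(r1,c3): row 1 has {alpha,gamma,delta}; column 3 has {delta}, so it must be beta.
(r2,c1): row 2 has {delta}; column 1 has {alpha,gamma,delta}, so it must be beta.
(r2,c4): row 2 has {beta,delta}; column 4 has {alpha,beta,delta}, so it must be gamma.
(r3,c3): row 3 has {alpha,beta,delta}; column 3 has {beta,delta}; the diagonal has {alpha,beta,delta}, so it must be gamma.
(r2,c3): row 2 has {beta,gamma,delta}; column 3 has {beta,gamma,delta}, so it must be alpha.

alpha gamma beta delta / beta delta alpha gamma / delta beta gamma alpha / gamma alpha delta beta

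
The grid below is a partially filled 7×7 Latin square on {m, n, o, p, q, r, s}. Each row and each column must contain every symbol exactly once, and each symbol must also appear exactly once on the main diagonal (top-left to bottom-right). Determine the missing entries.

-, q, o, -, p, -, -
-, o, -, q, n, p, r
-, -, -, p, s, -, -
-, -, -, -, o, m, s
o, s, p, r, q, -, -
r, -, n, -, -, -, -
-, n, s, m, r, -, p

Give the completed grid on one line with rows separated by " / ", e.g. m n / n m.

m q o s p r n / s o m q n p r / n m r p s q o / p r q n o m s / o s p r q n m / r p n o m s q / q n s m r o p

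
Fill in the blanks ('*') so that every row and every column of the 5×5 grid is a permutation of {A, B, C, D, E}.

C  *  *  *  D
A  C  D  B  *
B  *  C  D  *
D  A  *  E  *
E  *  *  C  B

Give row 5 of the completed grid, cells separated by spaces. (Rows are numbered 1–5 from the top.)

Cell (r1,c4): row 1 has {C,D}; column 4 has {B,C,D,E} → A.
Cell (r2,c5): row 2 has {A,B,C,D}; column 5 has {B,D} → E.
Cell (r3,c2): row 3 has {B,C,D}; column 2 has {A,C} → E.
Cell (r3,c5): row 3 has {B,C,D,E}; column 5 has {B,D,E} → A.
Cell (r4,c3): row 4 has {A,D,E}; column 3 has {C,D} → B.
Cell (r4,c5): row 4 has {A,B,D,E}; column 5 has {A,B,D,E} → C.
Cell (r5,c2): row 5 has {B,C,E}; column 2 has {A,C,E} → D.
Cell (r5,c3): row 5 has {B,C,D,E}; column 3 has {B,C,D} → A.

E D A C B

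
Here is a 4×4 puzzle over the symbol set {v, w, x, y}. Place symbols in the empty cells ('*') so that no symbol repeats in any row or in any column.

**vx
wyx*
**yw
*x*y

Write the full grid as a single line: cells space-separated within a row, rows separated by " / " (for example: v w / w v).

row 1 has {v,x}; column 1 has {w} — only y is left for (r1,c1).
row 1 has {v,x,y}; column 2 has {x,y} — only w is left for (r1,c2).
row 2 has {w,x,y}; column 4 has {w,x,y} — only v is left for (r2,c4).
row 3 has {w,y}; column 2 has {w,x,y} — only v is left for (r3,c2).
row 4 has {x,y}; column 1 has {w,y} — only v is left for (r4,c1).
row 4 has {v,x,y}; column 3 has {v,x,y} — only w is left for (r4,c3).
row 3 has {v,w,y}; column 1 has {v,w,y} — only x is left for (r3,c1).

y w v x / w y x v / x v y w / v x w y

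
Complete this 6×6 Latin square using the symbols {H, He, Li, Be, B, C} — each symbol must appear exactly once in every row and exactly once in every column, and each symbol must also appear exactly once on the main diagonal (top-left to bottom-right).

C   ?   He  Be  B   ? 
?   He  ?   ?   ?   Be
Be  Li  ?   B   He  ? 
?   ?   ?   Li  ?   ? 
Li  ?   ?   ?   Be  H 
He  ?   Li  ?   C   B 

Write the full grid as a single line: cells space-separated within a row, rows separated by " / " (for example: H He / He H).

(r1,c2) = H
(r1,c6) = Li
(r3,c3) = H
(r3,c6) = C
(r4,c5) = H
(r4,c6) = He
(r6,c2) = Be
(r6,c4) = H
(r2,c4) = C
(r2,c5) = Li
(r4,c1) = B
(r4,c2) = C
(r4,c3) = Be
(r5,c2) = B
(r5,c3) = C
(r5,c4) = He
(r2,c1) = H
(r2,c3) = B

C H He Be B Li / H He B C Li Be / Be Li H B He C / B C Be Li H He / Li B C He Be H / He Be Li H C B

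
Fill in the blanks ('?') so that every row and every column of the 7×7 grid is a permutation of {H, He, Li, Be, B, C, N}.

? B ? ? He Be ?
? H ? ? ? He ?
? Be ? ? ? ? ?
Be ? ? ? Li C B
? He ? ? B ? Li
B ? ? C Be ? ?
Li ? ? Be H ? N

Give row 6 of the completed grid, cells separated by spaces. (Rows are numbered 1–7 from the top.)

B Li N C Be H He

(r4,c2) = N
(r6,c2) = Li
(r7,c2) = C
(r7,c6) = B
(r7,c3) = He
(r4,c3) = H
(r4,c4) = He
(r6,c3) = N
(r6,c6) = H
(r6,c7) = He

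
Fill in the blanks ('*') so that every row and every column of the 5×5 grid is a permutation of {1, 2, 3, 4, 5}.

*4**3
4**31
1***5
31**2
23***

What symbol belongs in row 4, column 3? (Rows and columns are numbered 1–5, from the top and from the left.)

4

row 1 has {3,4}; column 1 has {1,2,3,4} — only 5 is left for (r1,c1).
row 3 has {1,5}; column 2 has {1,3,4} — only 2 is left for (r3,c2).
row 3 has {1,2,5}; column 4 has {3} — only 4 is left for (r3,c4).
row 4 has {1,2,3}; column 4 has {3,4} — only 5 is left for (r4,c4).
row 5 has {2,3}; column 4 has {3,4,5} — only 1 is left for (r5,c4).
row 5 has {1,2,3}; column 5 has {1,2,3,5} — only 4 is left for (r5,c5).
row 1 has {3,4,5}; column 4 has {1,3,4,5} — only 2 is left for (r1,c4).
row 2 has {1,3,4}; column 2 has {1,2,3,4} — only 5 is left for (r2,c2).
row 2 has {1,3,4,5}; column 3 is empty so far — only 2 is left for (r2,c3).
row 3 has {1,2,4,5}; column 3 has {2} — only 3 is left for (r3,c3).
row 4 has {1,2,3,5}; column 3 has {2,3} — only 4 is left for (r4,c3).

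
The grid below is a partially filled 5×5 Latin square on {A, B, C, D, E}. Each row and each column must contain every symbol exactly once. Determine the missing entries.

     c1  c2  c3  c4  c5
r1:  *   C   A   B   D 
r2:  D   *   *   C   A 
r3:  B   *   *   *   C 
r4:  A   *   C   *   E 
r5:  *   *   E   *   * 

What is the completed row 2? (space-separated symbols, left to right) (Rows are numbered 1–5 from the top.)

D E B C A

(r1,c1) = E
(r2,c3) = B
(r3,c3) = D
(r4,c4) = D
(r5,c1) = C
(r5,c4) = A
(r5,c5) = B
(r2,c2) = E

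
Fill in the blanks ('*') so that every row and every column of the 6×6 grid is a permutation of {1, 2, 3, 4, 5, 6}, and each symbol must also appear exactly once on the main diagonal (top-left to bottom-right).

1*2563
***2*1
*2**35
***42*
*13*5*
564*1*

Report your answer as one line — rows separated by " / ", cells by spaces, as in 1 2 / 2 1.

(r1,c2): row 1 has {1,2,3,5,6}; column 2 has {1,2,6}, so it must be 4.
(r2,c2): row 2 has {1,2}; column 2 has {1,2,4,6}; the diagonal has {1,4,5}, so it must be 3.
(r2,c5): row 2 has {1,2,3}; column 5 has {1,2,3,5,6}, so it must be 4.
(r3,c3): row 3 has {2,3,5}; column 3 has {2,3,4}; the diagonal has {1,3,4,5}, so it must be 6.
(r3,c4): row 3 has {2,3,5,6}; column 4 has {2,4,5}, so it must be 1.
(r4,c2): row 4 has {2,4}; column 2 has {1,2,3,4,6}, so it must be 5.
(r4,c3): row 4 has {2,4,5}; column 3 has {2,3,4,6}, so it must be 1.
(r4,c6): row 4 has {1,2,4,5}; column 6 has {1,3,5}, so it must be 6.
(r5,c4): row 5 has {1,3,5}; column 4 has {1,2,4,5}, so it must be 6.
(r6,c4): row 6 has {1,4,5,6}; column 4 has {1,2,4,5,6}, so it must be 3.
(r6,c6): row 6 has {1,3,4,5,6}; column 6 has {1,3,5,6}; the diagonal has {1,3,4,5,6}, so it must be 2.
(r2,c1): row 2 has {1,2,3,4}; column 1 has {1,5}, so it must be 6.
(r2,c3): row 2 has {1,2,3,4,6}; column 3 has {1,2,3,4,6}, so it must be 5.
(r3,c1): row 3 has {1,2,3,5,6}; column 1 has {1,5,6}, so it must be 4.
(r4,c1): row 4 has {1,2,4,5,6}; column 1 has {1,4,5,6}, so it must be 3.
(r5,c1): row 5 has {1,3,5,6}; column 1 has {1,3,4,5,6}, so it must be 2.
(r5,c6): row 5 has {1,2,3,5,6}; column 6 has {1,2,3,5,6}, so it must be 4.

1 4 2 5 6 3 / 6 3 5 2 4 1 / 4 2 6 1 3 5 / 3 5 1 4 2 6 / 2 1 3 6 5 4 / 5 6 4 3 1 2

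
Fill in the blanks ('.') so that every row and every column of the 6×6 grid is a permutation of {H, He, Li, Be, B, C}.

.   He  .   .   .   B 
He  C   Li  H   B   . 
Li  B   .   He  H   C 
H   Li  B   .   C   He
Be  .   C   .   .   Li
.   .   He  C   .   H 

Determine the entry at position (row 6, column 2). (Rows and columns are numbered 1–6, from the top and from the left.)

row 1 has {He,B}; column 1 has {H,He,Li,Be} — only C is left for (r1,c1).
row 2 has {H,He,Li,B,C}; column 6 has {H,He,Li,B,C} — only Be is left for (r2,c6).
row 3 has {H,He,Li,B,C}; column 3 has {He,Li,B,C} — only Be is left for (r3,c3).
row 4 has {H,He,Li,B,C}; column 4 has {H,He,C} — only Be is left for (r4,c4).
row 5 has {Li,Be,C}; column 2 has {He,Li,B,C} — only H is left for (r5,c2).
row 5 has {H,Li,Be,C}; column 4 has {H,He,Be,C} — only B is left for (r5,c4).
row 5 has {H,Li,Be,B,C}; column 5 has {H,B,C} — only He is left for (r5,c5).
row 6 has {H,He,C}; column 1 has {H,He,Li,Be,C} — only B is left for (r6,c1).
row 6 has {H,He,B,C}; column 2 has {H,He,Li,B,C} — only Be is left for (r6,c2).

Be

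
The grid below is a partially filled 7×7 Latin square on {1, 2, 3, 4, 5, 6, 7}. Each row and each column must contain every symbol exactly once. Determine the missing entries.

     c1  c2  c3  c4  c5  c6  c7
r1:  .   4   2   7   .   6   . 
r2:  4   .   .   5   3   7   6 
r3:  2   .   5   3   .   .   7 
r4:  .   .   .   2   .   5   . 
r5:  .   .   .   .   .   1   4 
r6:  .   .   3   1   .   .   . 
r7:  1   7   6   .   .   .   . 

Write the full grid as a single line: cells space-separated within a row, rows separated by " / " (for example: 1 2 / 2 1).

(r2,c3) = 1
(r3,c6) = 4
(r5,c3) = 7
(r5,c4) = 6
(r6,c6) = 2
(r6,c7) = 5
(r7,c4) = 4
(r7,c6) = 3
(r7,c7) = 2
(r2,c2) = 2
(r4,c3) = 4
(r6,c2) = 6
(r7,c5) = 5
(r1,c5) = 1
(r1,c7) = 3
(r3,c2) = 1
(r3,c5) = 6
(r4,c2) = 3
(r4,c5) = 7
(r4,c7) = 1
(r5,c2) = 5
(r5,c5) = 2
(r6,c1) = 7
(r6,c5) = 4
(r1,c1) = 5
(r4,c1) = 6
(r5,c1) = 3

5 4 2 7 1 6 3 / 4 2 1 5 3 7 6 / 2 1 5 3 6 4 7 / 6 3 4 2 7 5 1 / 3 5 7 6 2 1 4 / 7 6 3 1 4 2 5 / 1 7 6 4 5 3 2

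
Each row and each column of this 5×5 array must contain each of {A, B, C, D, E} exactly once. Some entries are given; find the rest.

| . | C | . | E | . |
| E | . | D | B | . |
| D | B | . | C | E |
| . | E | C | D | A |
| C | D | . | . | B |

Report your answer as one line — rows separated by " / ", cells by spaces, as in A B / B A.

A C B E D / E A D B C / D B A C E / B E C D A / C D E A B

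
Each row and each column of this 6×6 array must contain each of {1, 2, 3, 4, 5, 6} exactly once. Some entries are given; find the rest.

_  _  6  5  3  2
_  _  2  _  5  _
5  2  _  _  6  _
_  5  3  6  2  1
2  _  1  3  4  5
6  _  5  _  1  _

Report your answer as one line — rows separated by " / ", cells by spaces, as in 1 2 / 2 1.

1 4 6 5 3 2 / 3 1 2 4 5 6 / 5 2 4 1 6 3 / 4 5 3 6 2 1 / 2 6 1 3 4 5 / 6 3 5 2 1 4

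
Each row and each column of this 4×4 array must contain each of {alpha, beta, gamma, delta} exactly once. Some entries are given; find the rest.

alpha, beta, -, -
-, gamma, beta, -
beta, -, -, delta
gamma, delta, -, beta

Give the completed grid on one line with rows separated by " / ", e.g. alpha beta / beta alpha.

Cell (r1,c4): row 1 has {alpha,beta}; column 4 has {beta,delta} → gamma.
Cell (r2,c1): row 2 has {beta,gamma}; column 1 has {alpha,beta,gamma} → delta.
Cell (r2,c4): row 2 has {beta,gamma,delta}; column 4 has {beta,gamma,delta} → alpha.
Cell (r3,c2): row 3 has {beta,delta}; column 2 has {beta,gamma,delta} → alpha.
Cell (r3,c3): row 3 has {alpha,beta,delta}; column 3 has {beta} → gamma.
Cell (r4,c3): row 4 has {beta,gamma,delta}; column 3 has {beta,gamma} → alpha.
Cell (r1,c3): row 1 has {alpha,beta,gamma}; column 3 has {alpha,beta,gamma} → delta.

alpha beta delta gamma / delta gamma beta alpha / beta alpha gamma delta / gamma delta alpha beta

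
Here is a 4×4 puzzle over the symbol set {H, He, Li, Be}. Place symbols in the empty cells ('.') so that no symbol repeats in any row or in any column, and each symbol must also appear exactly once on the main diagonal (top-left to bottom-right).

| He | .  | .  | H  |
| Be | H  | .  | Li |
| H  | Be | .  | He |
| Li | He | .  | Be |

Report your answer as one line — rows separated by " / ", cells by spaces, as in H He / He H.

He Li Be H / Be H He Li / H Be Li He / Li He H Be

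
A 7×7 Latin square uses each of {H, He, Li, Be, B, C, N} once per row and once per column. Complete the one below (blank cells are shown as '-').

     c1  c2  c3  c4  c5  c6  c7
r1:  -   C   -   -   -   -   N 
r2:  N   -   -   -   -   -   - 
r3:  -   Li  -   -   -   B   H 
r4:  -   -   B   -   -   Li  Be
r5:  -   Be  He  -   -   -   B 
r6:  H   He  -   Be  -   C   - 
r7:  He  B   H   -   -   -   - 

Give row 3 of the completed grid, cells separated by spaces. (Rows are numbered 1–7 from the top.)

Be Li C N He B H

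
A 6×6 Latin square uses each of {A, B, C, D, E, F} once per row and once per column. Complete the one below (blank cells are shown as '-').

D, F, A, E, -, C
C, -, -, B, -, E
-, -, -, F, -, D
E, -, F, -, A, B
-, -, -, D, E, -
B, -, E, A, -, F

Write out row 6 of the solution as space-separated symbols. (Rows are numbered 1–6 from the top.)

B C E A D F

At row 1, column 5: row 1 has {A,C,D,E,F}; column 5 has {A,E}; that leaves B.
At row 2, column 3: row 2 has {B,C,E}; column 3 has {A,E,F}; that leaves D.
At row 2, column 5: row 2 has {B,C,D,E}; column 5 has {A,B,E}; that leaves F.
At row 3, column 1: row 3 has {D,F}; column 1 has {B,C,D,E}; that leaves A.
At row 3, column 5: row 3 has {A,D,F}; column 5 has {A,B,E,F}; that leaves C.
At row 4, column 4: row 4 has {A,B,E,F}; column 4 has {A,B,D,E,F}; that leaves C.
At row 5, column 1: row 5 has {D,E}; column 1 has {A,B,C,D,E}; that leaves F.
At row 5, column 6: row 5 has {D,E,F}; column 6 has {B,C,D,E,F}; that leaves A.
At row 6, column 5: row 6 has {A,B,E,F}; column 5 has {A,B,C,E,F}; that leaves D.
At row 2, column 2: row 2 has {B,C,D,E,F}; column 2 has {F}; that leaves A.
At row 3, column 3: row 3 has {A,C,D,F}; column 3 has {A,D,E,F}; that leaves B.
At row 4, column 2: row 4 has {A,B,C,E,F}; column 2 has {A,F}; that leaves D.
At row 5, column 3: row 5 has {A,D,E,F}; column 3 has {A,B,D,E,F}; that leaves C.
At row 6, column 2: row 6 has {A,B,D,E,F}; column 2 has {A,D,F}; that leaves C.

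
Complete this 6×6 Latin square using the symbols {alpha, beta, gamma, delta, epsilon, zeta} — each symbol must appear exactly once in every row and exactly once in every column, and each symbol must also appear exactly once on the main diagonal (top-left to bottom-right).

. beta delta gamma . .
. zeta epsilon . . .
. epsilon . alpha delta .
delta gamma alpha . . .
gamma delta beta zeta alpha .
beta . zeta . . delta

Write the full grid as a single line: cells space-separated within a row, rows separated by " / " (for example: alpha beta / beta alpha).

(r1,c1) = epsilon
(r1,c5) = zeta
(r1,c6) = alpha
(r2,c1) = alpha
(r3,c1) = zeta
(r3,c3) = gamma
(r3,c6) = beta
(r4,c4) = beta
(r4,c5) = epsilon
(r4,c6) = zeta
(r5,c6) = epsilon
(r6,c2) = alpha
(r6,c4) = epsilon
(r6,c5) = gamma
(r2,c4) = delta
(r2,c5) = beta
(r2,c6) = gamma

epsilon beta delta gamma zeta alpha / alpha zeta epsilon delta beta gamma / zeta epsilon gamma alpha delta beta / delta gamma alpha beta epsilon zeta / gamma delta beta zeta alpha epsilon / beta alpha zeta epsilon gamma delta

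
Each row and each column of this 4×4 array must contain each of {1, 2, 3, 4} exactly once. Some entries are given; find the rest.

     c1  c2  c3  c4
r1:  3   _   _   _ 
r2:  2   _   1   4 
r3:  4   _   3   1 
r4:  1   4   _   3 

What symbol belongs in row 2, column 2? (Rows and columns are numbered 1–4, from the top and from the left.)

3

Cell (r1,c4): row 1 has {3}; column 4 has {1,3,4} → 2.
Cell (r2,c2): row 2 has {1,2,4}; column 2 has {4} → 3.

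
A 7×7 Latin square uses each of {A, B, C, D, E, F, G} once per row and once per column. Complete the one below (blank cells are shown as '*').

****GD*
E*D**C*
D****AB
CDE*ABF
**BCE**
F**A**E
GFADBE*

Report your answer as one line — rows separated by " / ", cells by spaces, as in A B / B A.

B C F E G D A / E A D B F C G / D E G F C A B / C D E G A B F / A G B C E F D / F B C A D G E / G F A D B E C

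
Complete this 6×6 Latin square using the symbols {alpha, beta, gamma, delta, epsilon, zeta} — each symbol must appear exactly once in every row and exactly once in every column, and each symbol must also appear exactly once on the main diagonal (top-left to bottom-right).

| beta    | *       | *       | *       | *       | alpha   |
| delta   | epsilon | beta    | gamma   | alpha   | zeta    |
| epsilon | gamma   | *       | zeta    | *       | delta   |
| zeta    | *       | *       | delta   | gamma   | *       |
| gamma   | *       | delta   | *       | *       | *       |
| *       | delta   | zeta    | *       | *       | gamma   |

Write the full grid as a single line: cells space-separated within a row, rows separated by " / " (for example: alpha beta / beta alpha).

beta zeta gamma epsilon delta alpha / delta epsilon beta gamma alpha zeta / epsilon gamma alpha zeta beta delta / zeta alpha epsilon delta gamma beta / gamma beta delta alpha zeta epsilon / alpha delta zeta beta epsilon gamma

Cell (r1,c2): row 1 has {alpha,beta}; column 2 has {gamma,delta,epsilon} → zeta.
Cell (r1,c4): row 1 has {alpha,beta,zeta}; column 4 has {gamma,delta,zeta} → epsilon.
Cell (r1,c5): row 1 has {alpha,beta,epsilon,zeta}; column 5 has {alpha,gamma} → delta.
Cell (r3,c3): row 3 has {gamma,delta,epsilon,zeta}; column 3 has {beta,delta,zeta}; the diagonal has {beta,gamma,delta,epsilon} → alpha.
Cell (r3,c5): row 3 has {alpha,gamma,delta,epsilon,zeta}; column 5 has {alpha,gamma,delta} → beta.
Cell (r4,c3): row 4 has {gamma,delta,zeta}; column 3 has {alpha,beta,delta,zeta} → epsilon.
Cell (r4,c6): row 4 has {gamma,delta,epsilon,zeta}; column 6 has {alpha,gamma,delta,zeta} → beta.
Cell (r5,c5): row 5 has {gamma,delta}; column 5 has {alpha,beta,gamma,delta}; the diagonal has {alpha,beta,gamma,delta,epsilon} → zeta.
Cell (r5,c6): row 5 has {gamma,delta,zeta}; column 6 has {alpha,beta,gamma,delta,zeta} → epsilon.
Cell (r6,c1): row 6 has {gamma,delta,zeta}; column 1 has {beta,gamma,delta,epsilon,zeta} → alpha.
Cell (r6,c4): row 6 has {alpha,gamma,delta,zeta}; column 4 has {gamma,delta,epsilon,zeta} → beta.
Cell (r6,c5): row 6 has {alpha,beta,gamma,delta,zeta}; column 5 has {alpha,beta,gamma,delta,zeta} → epsilon.
Cell (r1,c3): row 1 has {alpha,beta,delta,epsilon,zeta}; column 3 has {alpha,beta,delta,epsilon,zeta} → gamma.
Cell (r4,c2): row 4 has {beta,gamma,delta,epsilon,zeta}; column 2 has {gamma,delta,epsilon,zeta} → alpha.
Cell (r5,c2): row 5 has {gamma,delta,epsilon,zeta}; column 2 has {alpha,gamma,delta,epsilon,zeta} → beta.
Cell (r5,c4): row 5 has {beta,gamma,delta,epsilon,zeta}; column 4 has {beta,gamma,delta,epsilon,zeta} → alpha.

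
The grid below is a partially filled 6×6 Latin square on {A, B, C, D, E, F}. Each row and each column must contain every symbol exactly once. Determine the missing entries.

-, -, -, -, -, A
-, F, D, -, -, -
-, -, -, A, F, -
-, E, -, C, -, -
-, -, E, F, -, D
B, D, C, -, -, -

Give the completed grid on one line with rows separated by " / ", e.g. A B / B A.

(r3,c3) = B
(r6,c4) = E
(r6,c5) = A
(r6,c6) = F
(r1,c3) = F
(r2,c4) = B
(r3,c2) = C
(r3,c6) = E
(r4,c3) = A
(r4,c6) = B
(r1,c2) = B
(r1,c4) = D
(r2,c6) = C
(r3,c1) = D
(r4,c1) = F
(r4,c5) = D
(r5,c2) = A
(r2,c5) = E
(r5,c1) = C
(r5,c5) = B
(r1,c1) = E
(r1,c5) = C
(r2,c1) = A

E B F D C A / A F D B E C / D C B A F E / F E A C D B / C A E F B D / B D C E A F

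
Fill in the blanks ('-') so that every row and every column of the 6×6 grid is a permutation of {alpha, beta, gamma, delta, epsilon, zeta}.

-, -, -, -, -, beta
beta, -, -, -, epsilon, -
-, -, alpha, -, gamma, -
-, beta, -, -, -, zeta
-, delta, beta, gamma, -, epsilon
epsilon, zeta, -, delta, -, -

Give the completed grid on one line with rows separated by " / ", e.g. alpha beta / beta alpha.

Cell (r3,c2): row 3 has {alpha,gamma}; column 2 has {beta,delta,zeta} → epsilon.
Cell (r3,c6): row 3 has {alpha,gamma,epsilon}; column 6 has {beta,epsilon,zeta} → delta.
Cell (r6,c3): row 6 has {delta,epsilon,zeta}; column 3 has {alpha,beta} → gamma.
Cell (r6,c6): row 6 has {gamma,delta,epsilon,zeta}; column 6 has {beta,delta,epsilon,zeta} → alpha.
Cell (r2,c6): row 2 has {beta,epsilon}; column 6 has {alpha,beta,delta,epsilon,zeta} → gamma.
Cell (r3,c1): row 3 has {alpha,gamma,delta,epsilon}; column 1 has {beta,epsilon} → zeta.
Cell (r3,c4): row 3 has {alpha,gamma,delta,epsilon,zeta}; column 4 has {gamma,delta} → beta.
Cell (r5,c1): row 5 has {beta,gamma,delta,epsilon}; column 1 has {beta,epsilon,zeta} → alpha.
Cell (r5,c5): row 5 has {alpha,beta,gamma,delta,epsilon}; column 5 has {gamma,epsilon} → zeta.
Cell (r6,c5): row 6 has {alpha,gamma,delta,epsilon,zeta}; column 5 has {gamma,epsilon,zeta} → beta.
Cell (r2,c2): row 2 has {beta,gamma,epsilon}; column 2 has {beta,delta,epsilon,zeta} → alpha.
Cell (r2,c4): row 2 has {alpha,beta,gamma,epsilon}; column 4 has {beta,gamma,delta} → zeta.
Cell (r1,c2): row 1 has {beta}; column 2 has {alpha,beta,delta,epsilon,zeta} → gamma.
Cell (r2,c3): row 2 has {alpha,beta,gamma,epsilon,zeta}; column 3 has {alpha,beta,gamma} → delta.
Cell (r4,c3): row 4 has {beta,zeta}; column 3 has {alpha,beta,gamma,delta} → epsilon.
Cell (r4,c4): row 4 has {beta,epsilon,zeta}; column 4 has {beta,gamma,delta,zeta} → alpha.
Cell (r4,c5): row 4 has {alpha,beta,epsilon,zeta}; column 5 has {beta,gamma,epsilon,zeta} → delta.
Cell (r1,c1): row 1 has {beta,gamma}; column 1 has {alpha,beta,epsilon,zeta} → delta.
Cell (r1,c3): row 1 has {beta,gamma,delta}; column 3 has {alpha,beta,gamma,delta,epsilon} → zeta.
Cell (r1,c4): row 1 has {beta,gamma,delta,zeta}; column 4 has {alpha,beta,gamma,delta,zeta} → epsilon.
Cell (r1,c5): row 1 has {beta,gamma,delta,epsilon,zeta}; column 5 has {beta,gamma,delta,epsilon,zeta} → alpha.
Cell (r4,c1): row 4 has {alpha,beta,delta,epsilon,zeta}; column 1 has {alpha,beta,delta,epsilon,zeta} → gamma.

delta gamma zeta epsilon alpha beta / beta alpha delta zeta epsilon gamma / zeta epsilon alpha beta gamma delta / gamma beta epsilon alpha delta zeta / alpha delta beta gamma zeta epsilon / epsilon zeta gamma delta beta alpha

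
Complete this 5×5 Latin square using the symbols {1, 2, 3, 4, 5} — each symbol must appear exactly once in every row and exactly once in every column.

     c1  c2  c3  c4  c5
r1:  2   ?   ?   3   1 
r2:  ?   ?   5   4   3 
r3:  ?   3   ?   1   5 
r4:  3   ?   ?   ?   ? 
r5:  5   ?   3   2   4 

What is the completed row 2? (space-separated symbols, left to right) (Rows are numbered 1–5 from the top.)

1 2 5 4 3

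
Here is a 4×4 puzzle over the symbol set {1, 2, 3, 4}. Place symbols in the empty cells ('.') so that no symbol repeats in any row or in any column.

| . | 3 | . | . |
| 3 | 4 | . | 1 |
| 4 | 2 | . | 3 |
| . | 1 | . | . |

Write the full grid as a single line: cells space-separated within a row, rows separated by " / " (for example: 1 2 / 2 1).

1 3 4 2 / 3 4 2 1 / 4 2 1 3 / 2 1 3 4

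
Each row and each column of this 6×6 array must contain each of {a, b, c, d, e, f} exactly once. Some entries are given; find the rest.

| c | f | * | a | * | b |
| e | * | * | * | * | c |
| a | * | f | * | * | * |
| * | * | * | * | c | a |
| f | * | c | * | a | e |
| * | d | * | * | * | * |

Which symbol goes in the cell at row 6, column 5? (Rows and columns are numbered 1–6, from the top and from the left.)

e

row 3 has {a,f}; column 6 has {a,b,c,e} — only d is left for (r3,c6).
row 5 has {a,c,e,f}; column 2 has {d,f} — only b is left for (r5,c2).
row 5 has {a,b,c,e,f}; column 4 has {a} — only d is left for (r5,c4).
row 6 has {d}; column 1 has {a,c,e,f} — only b is left for (r6,c1).
row 6 has {b,d}; column 6 has {a,b,c,d,e} — only f is left for (r6,c6).
row 2 has {c,e}; column 2 has {b,d,f} — only a is left for (r2,c2).
row 4 has {a,c}; column 1 has {a,b,c,e,f} — only d is left for (r4,c1).
row 4 has {a,c,d}; column 2 has {a,b,d,f} — only e is left for (r4,c2).
row 4 has {a,c,d,e}; column 3 has {c,f} — only b is left for (r4,c3).
row 4 has {a,b,c,d,e}; column 4 has {a,d} — only f is left for (r4,c4).
row 6 has {b,d,f}; column 5 has {a,c} — only e is left for (r6,c5).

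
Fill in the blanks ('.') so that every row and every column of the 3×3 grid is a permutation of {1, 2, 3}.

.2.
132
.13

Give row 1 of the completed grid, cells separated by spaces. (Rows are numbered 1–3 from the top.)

3 2 1

(r1,c1): row 1 has {2}; column 1 has {1}, so it must be 3.
(r1,c3): row 1 has {2,3}; column 3 has {2,3}, so it must be 1.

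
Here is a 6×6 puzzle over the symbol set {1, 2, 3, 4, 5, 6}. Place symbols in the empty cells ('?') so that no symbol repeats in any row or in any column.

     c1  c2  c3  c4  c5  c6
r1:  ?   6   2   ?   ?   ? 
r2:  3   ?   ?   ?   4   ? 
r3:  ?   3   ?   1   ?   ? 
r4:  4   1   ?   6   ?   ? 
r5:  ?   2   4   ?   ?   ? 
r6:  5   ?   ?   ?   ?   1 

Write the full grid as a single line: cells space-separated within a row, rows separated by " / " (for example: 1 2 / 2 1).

1 6 2 4 3 5 / 3 5 1 2 4 6 / 2 3 5 1 6 4 / 4 1 3 6 5 2 / 6 2 4 5 1 3 / 5 4 6 3 2 1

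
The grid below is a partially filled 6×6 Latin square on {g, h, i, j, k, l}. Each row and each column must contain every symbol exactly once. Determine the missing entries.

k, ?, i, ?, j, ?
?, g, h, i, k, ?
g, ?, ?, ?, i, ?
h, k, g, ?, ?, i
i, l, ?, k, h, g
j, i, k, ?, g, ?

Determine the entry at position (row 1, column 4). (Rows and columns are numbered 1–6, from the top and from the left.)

g

row 1 has {i,j,k}; column 2 has {g,i,k,l} — only h is left for (r1,c2).
row 1 has {h,i,j,k}; column 6 has {g,i} — only l is left for (r1,c6).
row 2 has {g,h,i,k}; column 1 has {g,h,i,j,k} — only l is left for (r2,c1).
row 2 has {g,h,i,k,l}; column 6 has {g,i,l} — only j is left for (r2,c6).
row 3 has {g,i}; column 2 has {g,h,i,k,l} — only j is left for (r3,c2).
row 3 has {g,i,j}; column 3 has {g,h,i,k} — only l is left for (r3,c3).
row 3 has {g,i,j,l}; column 4 has {i,k} — only h is left for (r3,c4).
row 3 has {g,h,i,j,l}; column 6 has {g,i,j,l} — only k is left for (r3,c6).
row 4 has {g,h,i,k}; column 5 has {g,h,i,j,k} — only l is left for (r4,c5).
row 5 has {g,h,i,k,l}; column 3 has {g,h,i,k,l} — only j is left for (r5,c3).
row 6 has {g,i,j,k}; column 4 has {h,i,k} — only l is left for (r6,c4).
row 6 has {g,i,j,k,l}; column 6 has {g,i,j,k,l} — only h is left for (r6,c6).
row 1 has {h,i,j,k,l}; column 4 has {h,i,k,l} — only g is left for (r1,c4).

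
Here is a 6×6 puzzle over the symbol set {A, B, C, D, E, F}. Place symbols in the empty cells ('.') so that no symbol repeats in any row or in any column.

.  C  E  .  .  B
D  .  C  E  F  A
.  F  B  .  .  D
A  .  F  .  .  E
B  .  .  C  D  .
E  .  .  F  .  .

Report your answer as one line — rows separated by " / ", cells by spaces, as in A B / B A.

F C E D A B / D B C E F A / C F B A E D / A D F B C E / B E A C D F / E A D F B C

(r1,c1) = F
(r1,c5) = A
(r2,c2) = B
(r3,c1) = C
(r3,c4) = A
(r3,c5) = E
(r4,c2) = D
(r4,c4) = B
(r4,c5) = C
(r5,c3) = A
(r5,c6) = F
(r6,c2) = A
(r6,c3) = D
(r6,c5) = B
(r6,c6) = C
(r1,c4) = D
(r5,c2) = E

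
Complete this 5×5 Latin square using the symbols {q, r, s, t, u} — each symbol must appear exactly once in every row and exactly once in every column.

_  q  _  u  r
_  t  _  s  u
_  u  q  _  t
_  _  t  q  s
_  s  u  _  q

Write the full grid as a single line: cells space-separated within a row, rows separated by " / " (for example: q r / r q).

t q s u r / q t r s u / s u q r t / u r t q s / r s u t q

Cell (r1,c3): row 1 has {q,r,u}; column 3 has {q,t,u} → s.
Cell (r2,c3): row 2 has {s,t,u}; column 3 has {q,s,t,u} → r.
Cell (r3,c4): row 3 has {q,t,u}; column 4 has {q,s,u} → r.
Cell (r4,c2): row 4 has {q,s,t}; column 2 has {q,s,t,u} → r.
Cell (r5,c4): row 5 has {q,s,u}; column 4 has {q,r,s,u} → t.
Cell (r1,c1): row 1 has {q,r,s,u}; column 1 is empty so far → t.
Cell (r2,c1): row 2 has {r,s,t,u}; column 1 has {t} → q.
Cell (r3,c1): row 3 has {q,r,t,u}; column 1 has {q,t} → s.
Cell (r4,c1): row 4 has {q,r,s,t}; column 1 has {q,s,t} → u.
Cell (r5,c1): row 5 has {q,s,t,u}; column 1 has {q,s,t,u} → r.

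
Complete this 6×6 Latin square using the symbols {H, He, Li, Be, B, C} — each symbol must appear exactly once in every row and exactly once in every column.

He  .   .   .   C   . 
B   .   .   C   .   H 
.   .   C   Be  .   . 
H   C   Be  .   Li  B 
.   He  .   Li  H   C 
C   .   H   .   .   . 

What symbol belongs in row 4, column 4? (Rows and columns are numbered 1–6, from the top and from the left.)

He

(r3,c1): row 3 has {Be,C}; column 1 has {H,He,B,C}, so it must be Li.
(r3,c6): row 3 has {Li,Be,C}; column 6 has {H,B,C}, so it must be He.
(r4,c4): row 4 has {H,Li,Be,B,C}; column 4 has {Li,Be,C}, so it must be He.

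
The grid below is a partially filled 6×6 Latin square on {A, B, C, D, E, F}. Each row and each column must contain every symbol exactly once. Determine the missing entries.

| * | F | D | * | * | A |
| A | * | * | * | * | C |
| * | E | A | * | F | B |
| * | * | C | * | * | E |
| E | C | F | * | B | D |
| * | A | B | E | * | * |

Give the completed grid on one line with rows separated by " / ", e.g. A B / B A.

B F D C E A / A B E F D C / C E A D F B / F D C B A E / E C F A B D / D A B E C F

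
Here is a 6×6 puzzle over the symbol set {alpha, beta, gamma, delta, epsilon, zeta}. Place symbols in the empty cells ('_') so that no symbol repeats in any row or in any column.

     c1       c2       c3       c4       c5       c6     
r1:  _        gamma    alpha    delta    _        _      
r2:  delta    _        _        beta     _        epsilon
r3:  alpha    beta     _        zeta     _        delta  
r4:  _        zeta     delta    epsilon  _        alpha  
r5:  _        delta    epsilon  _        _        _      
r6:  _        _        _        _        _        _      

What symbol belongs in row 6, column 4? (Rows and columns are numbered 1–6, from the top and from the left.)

alpha

row 2 has {beta,delta,epsilon}; column 2 has {beta,gamma,delta,zeta} — only alpha is left for (r2,c2).
row 3 has {alpha,beta,delta,zeta}; column 3 has {alpha,delta,epsilon} — only gamma is left for (r3,c3).
row 3 has {alpha,beta,gamma,delta,zeta}; column 5 is empty so far — only epsilon is left for (r3,c5).
row 6 is empty so far; column 2 has {alpha,beta,gamma,delta,zeta} — only epsilon is left for (r6,c2).
row 2 has {alpha,beta,delta,epsilon}; column 3 has {alpha,gamma,delta,epsilon} — only zeta is left for (r2,c3).
row 2 has {alpha,beta,delta,epsilon,zeta}; column 5 has {epsilon} — only gamma is left for (r2,c5).
row 4 has {alpha,delta,epsilon,zeta}; column 5 has {gamma,epsilon} — only beta is left for (r4,c5).
row 6 has {epsilon}; column 3 has {alpha,gamma,delta,epsilon,zeta} — only beta is left for (r6,c3).
row 1 has {alpha,gamma,delta}; column 5 has {beta,gamma,epsilon} — only zeta is left for (r1,c5).
row 1 has {alpha,gamma,delta,zeta}; column 6 has {alpha,delta,epsilon} — only beta is left for (r1,c6).
row 4 has {alpha,beta,delta,epsilon,zeta}; column 1 has {alpha,delta} — only gamma is left for (r4,c1).
row 5 has {delta,epsilon}; column 5 has {beta,gamma,epsilon,zeta} — only alpha is left for (r5,c5).
row 6 has {beta,epsilon}; column 1 has {alpha,gamma,delta} — only zeta is left for (r6,c1).
row 6 has {beta,epsilon,zeta}; column 5 has {alpha,beta,gamma,epsilon,zeta} — only delta is left for (r6,c5).
row 6 has {beta,delta,epsilon,zeta}; column 6 has {alpha,beta,delta,epsilon} — only gamma is left for (r6,c6).
row 1 has {alpha,beta,gamma,delta,zeta}; column 1 has {alpha,gamma,delta,zeta} — only epsilon is left for (r1,c1).
row 5 has {alpha,delta,epsilon}; column 1 has {alpha,gamma,delta,epsilon,zeta} — only beta is left for (r5,c1).
row 5 has {alpha,beta,delta,epsilon}; column 4 has {beta,delta,epsilon,zeta} — only gamma is left for (r5,c4).
row 5 has {alpha,beta,gamma,delta,epsilon}; column 6 has {alpha,beta,gamma,delta,epsilon} — only zeta is left for (r5,c6).
row 6 has {beta,gamma,delta,epsilon,zeta}; column 4 has {beta,gamma,delta,epsilon,zeta} — only alpha is left for (r6,c4).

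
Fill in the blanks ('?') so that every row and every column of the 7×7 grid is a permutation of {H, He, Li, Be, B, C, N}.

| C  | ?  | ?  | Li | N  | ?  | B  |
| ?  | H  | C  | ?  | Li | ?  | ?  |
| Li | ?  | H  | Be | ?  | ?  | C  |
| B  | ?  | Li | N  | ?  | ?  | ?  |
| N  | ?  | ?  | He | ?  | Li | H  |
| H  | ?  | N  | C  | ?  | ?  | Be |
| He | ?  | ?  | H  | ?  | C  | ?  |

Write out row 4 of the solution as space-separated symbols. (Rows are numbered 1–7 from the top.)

(r2,c1) = Be
(r2,c4) = B
(r4,c7) = He
(r2,c7) = N
(r7,c7) = Li
(r2,c6) = He
(r6,c6) = B
(r3,c6) = N
(r6,c5) = He
(r3,c5) = B
(r6,c2) = Li
(r7,c5) = Be
(r3,c2) = He
(r5,c5) = C
(r7,c3) = B
(r1,c2) = Be
(r1,c3) = He
(r1,c6) = H
(r4,c2) = C
(r4,c5) = H
(r4,c6) = Be

B C Li N H Be He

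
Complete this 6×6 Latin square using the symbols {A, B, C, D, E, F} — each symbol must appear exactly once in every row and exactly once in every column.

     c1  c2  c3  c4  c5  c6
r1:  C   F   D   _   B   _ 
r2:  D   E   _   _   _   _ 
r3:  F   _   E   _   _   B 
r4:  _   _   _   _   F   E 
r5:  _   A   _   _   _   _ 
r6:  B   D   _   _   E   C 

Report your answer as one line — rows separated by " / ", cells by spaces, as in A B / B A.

C F D E B A / D E B C A F / F C E A D B / A B C D F E / E A F B C D / B D A F E C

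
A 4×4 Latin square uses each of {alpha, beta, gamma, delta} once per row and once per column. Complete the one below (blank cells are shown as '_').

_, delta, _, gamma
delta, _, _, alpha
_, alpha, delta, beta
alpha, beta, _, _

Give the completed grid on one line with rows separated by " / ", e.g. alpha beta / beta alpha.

(r1,c1) = beta
(r1,c3) = alpha
(r2,c2) = gamma
(r2,c3) = beta
(r3,c1) = gamma
(r4,c3) = gamma
(r4,c4) = delta

beta delta alpha gamma / delta gamma beta alpha / gamma alpha delta beta / alpha beta gamma delta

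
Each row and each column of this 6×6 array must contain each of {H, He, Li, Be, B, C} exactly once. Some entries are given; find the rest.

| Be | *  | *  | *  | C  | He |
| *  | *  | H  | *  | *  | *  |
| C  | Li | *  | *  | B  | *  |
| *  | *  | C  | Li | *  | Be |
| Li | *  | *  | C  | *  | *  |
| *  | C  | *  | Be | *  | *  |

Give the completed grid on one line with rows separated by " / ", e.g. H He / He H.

Be B Li H C He / He Be H B Li C / C Li Be He B H / B He C Li H Be / Li H He C Be B / H C B Be He Li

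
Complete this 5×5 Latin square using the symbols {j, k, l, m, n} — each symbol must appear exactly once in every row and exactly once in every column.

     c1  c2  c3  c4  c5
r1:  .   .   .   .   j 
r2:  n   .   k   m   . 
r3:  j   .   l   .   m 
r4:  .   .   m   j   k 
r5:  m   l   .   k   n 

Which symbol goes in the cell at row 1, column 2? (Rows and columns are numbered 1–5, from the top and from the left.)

row 1 has {j}; column 3 has {k,l,m} — only n is left for (r1,c3).
row 1 has {j,n}; column 4 has {j,k,m} — only l is left for (r1,c4).
row 2 has {k,m,n}; column 2 has {l} — only j is left for (r2,c2).
row 2 has {j,k,m,n}; column 5 has {j,k,m,n} — only l is left for (r2,c5).
row 3 has {j,l,m}; column 4 has {j,k,l,m} — only n is left for (r3,c4).
row 4 has {j,k,m}; column 1 has {j,m,n} — only l is left for (r4,c1).
row 4 has {j,k,l,m}; column 2 has {j,l} — only n is left for (r4,c2).
row 5 has {k,l,m,n}; column 3 has {k,l,m,n} — only j is left for (r5,c3).
row 1 has {j,l,n}; column 1 has {j,l,m,n} — only k is left for (r1,c1).
row 1 has {j,k,l,n}; column 2 has {j,l,n} — only m is left for (r1,c2).

m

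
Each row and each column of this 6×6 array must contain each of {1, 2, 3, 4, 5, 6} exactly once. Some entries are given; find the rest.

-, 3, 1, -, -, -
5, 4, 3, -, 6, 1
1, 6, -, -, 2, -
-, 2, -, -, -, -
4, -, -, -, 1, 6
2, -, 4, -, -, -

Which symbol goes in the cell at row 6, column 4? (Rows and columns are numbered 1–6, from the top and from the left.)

6

(r1,c1) = 6
(r2,c4) = 2
(r3,c3) = 5
(r4,c1) = 3
(r4,c3) = 6
(r5,c2) = 5
(r5,c3) = 2
(r5,c4) = 3
(r6,c2) = 1
(r3,c4) = 4
(r3,c6) = 3
(r6,c6) = 5
(r1,c4) = 5
(r1,c5) = 4
(r1,c6) = 2
(r4,c4) = 1
(r4,c5) = 5
(r4,c6) = 4
(r6,c4) = 6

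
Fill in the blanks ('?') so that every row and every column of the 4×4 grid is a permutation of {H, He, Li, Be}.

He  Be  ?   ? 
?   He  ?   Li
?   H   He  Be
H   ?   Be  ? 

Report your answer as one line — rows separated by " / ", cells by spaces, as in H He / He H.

Cell (r1,c4): row 1 has {He,Be}; column 4 has {Li,Be} → H.
Cell (r2,c1): row 2 has {He,Li}; column 1 has {H,He} → Be.
Cell (r2,c3): row 2 has {He,Li,Be}; column 3 has {He,Be} → H.
Cell (r3,c1): row 3 has {H,He,Be}; column 1 has {H,He,Be} → Li.
Cell (r4,c2): row 4 has {H,Be}; column 2 has {H,He,Be} → Li.
Cell (r4,c4): row 4 has {H,Li,Be}; column 4 has {H,Li,Be} → He.
Cell (r1,c3): row 1 has {H,He,Be}; column 3 has {H,He,Be} → Li.

He Be Li H / Be He H Li / Li H He Be / H Li Be He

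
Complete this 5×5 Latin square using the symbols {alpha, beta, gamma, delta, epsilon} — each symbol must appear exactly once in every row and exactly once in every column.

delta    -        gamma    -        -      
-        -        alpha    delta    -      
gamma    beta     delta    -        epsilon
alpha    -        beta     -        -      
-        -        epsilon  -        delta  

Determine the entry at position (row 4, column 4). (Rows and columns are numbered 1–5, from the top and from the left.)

(r3,c4) = alpha
(r4,c5) = gamma
(r5,c1) = beta
(r5,c4) = gamma
(r2,c1) = epsilon
(r2,c2) = gamma
(r2,c5) = beta
(r4,c4) = epsilon

epsilon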